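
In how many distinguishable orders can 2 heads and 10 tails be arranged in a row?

66

Choose positions for the heads: C(12,2) = 66.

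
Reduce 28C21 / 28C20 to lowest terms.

C(n,k+1)/C(n,k) = (n−k)/(k+1) = (28−20)/(20+1) = 8/21.

8/21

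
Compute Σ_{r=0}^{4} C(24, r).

1 + 24 + 276 + 2024 + 10626 = 12951.

12951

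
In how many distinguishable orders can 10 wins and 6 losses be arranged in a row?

Choose positions for the wins: C(16,10) = 8008.

8008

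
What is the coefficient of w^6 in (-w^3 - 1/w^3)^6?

General term: C(6,j)·(-w^3)^j·(-1/w^3)^(6-j), with w-exponent 3j − 3(6−j) = 6j − 18.
Set 6j − 18 = 6: j = 4.
C(6,4) = 15; (-1)^4 = 1; (-1)^2 = 1.
Coefficient = 15 · 1 · 1 = 15.

15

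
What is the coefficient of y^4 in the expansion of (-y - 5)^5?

The general term is C(5,j)·(-y)^j·(-5)^(5-j); the y^4 term has j = 4.
C(5,4) = 5.
Coefficient = C(5,4) · (-5)^1 = 5 · (-5) = -25.

-25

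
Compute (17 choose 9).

24310

C(17,9) = C(17,8) by symmetry.
C(17,8) = (17·16·15·14·13·12·11·10) / 8! = 980179200 / 40320 = 24310.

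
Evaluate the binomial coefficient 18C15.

816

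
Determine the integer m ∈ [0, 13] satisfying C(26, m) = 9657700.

12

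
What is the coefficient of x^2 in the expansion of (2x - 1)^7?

-84

The general term is C(7,j)·(2x)^j·(-1)^(7-j); the x^2 term has j = 2.
C(7,2) = 21.
Coefficient = C(7,2) · 2^2 · (-1)^5 = 21 · 4 · (-1) = -84.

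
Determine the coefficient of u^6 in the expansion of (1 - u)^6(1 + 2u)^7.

Coefficient of u^6 = Σ_{j} C(6,j)·(-1)^j·C(7,6-j)·2^(6-j) for j from 0 to 6.
= 448 + (-4032) + 8400 + (-5600) + 1260 + (-84) + 1 = 393.

393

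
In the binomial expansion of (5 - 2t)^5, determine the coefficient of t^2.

5000

The general term is C(5,j)·(5)^j·(-2t)^(5-j); the t^2 term has j = 3.
C(5,3) = 10.
Coefficient = C(5,3) · 5^3 · (-2)^2 = 10 · 125 · 4 = 5000.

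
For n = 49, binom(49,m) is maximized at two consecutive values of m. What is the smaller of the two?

24

For odd n = 49, C(49,m) peaks at m = (n−1)/2 and (n+1)/2; the smaller is 24.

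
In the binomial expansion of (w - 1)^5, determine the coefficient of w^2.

The general term is C(5,j)·(w)^j·(-1)^(5-j); the w^2 term has j = 2.
C(5,2) = 10.
Coefficient = C(5,2) · (-1)^3 = 10 · (-1) = -10.

-10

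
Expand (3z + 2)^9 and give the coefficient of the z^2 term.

41472

The general term is C(9,j)·(3z)^j·(2)^(9-j); the z^2 term has j = 2.
C(9,2) = 36.
Coefficient = C(9,2) · 3^2 · 2^7 = 36 · 9 · 128 = 41472.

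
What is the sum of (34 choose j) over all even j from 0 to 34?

Half of (1+1)^34 + (1−1)^34 gives the even-index sum: 2^33 = 8589934592.

8589934592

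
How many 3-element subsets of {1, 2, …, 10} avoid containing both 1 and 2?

All 3-subsets: C(10,3) = 120. Those containing both fixed elements: C(8,1) = 8.
120 − 8 = 112.

112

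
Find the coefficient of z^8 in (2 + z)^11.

1320

The general term is C(11,j)·(2)^j·(z)^(11-j); the z^8 term has j = 3.
C(11,3) = 165.
Coefficient = C(11,3) · 2^3 = 165 · 8 = 1320.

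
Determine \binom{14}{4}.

C(14,4) = (14·13·12·11) / 4! = 24024 / 24 = 1001.

1001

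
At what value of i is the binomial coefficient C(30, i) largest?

15

C(30,i) is maximized at i = 30/2 = 15.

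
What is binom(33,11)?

193536720

C(33,11) = (33·32·31·30·29·28·27·26·25·24·23) / 11! = 7725366544896000 / 39916800 = 193536720.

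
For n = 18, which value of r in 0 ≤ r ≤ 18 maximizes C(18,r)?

C(18,r) is maximized at r = 18/2 = 9.

9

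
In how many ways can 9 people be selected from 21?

This is C(21,9) = 293930.

293930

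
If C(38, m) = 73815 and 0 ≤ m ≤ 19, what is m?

C(38,m) increases on 0 ≤ m ≤ 19. C(38,3) = 8436 and C(38,4) = 73815, so m = 4.

4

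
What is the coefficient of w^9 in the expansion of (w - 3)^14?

The general term is C(14,j)·(w)^j·(-3)^(14-j); the w^9 term has j = 9.
C(14,9) = 2002.
Coefficient = C(14,9) · (-3)^5 = 2002 · (-243) = -486486.

-486486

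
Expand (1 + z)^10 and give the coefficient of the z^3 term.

The general term is C(10,j)·(1)^j·(z)^(10-j); the z^3 term has j = 7.
C(10,7) = 120.
Coefficient = C(10,7) = 120.

120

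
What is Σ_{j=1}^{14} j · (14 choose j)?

Since j·C(14,j) = 14·C(13,j−1), the sum is 14·2^13 = 14·8192 = 114688.

114688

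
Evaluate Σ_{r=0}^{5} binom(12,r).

1 + 12 + 66 + 220 + 495 + 792 = 1586.

1586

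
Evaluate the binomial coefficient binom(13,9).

715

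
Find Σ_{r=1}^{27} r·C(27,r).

Since r·C(27,r) = 27·C(26,r−1), the sum is 27·2^26 = 27·67108864 = 1811939328.

1811939328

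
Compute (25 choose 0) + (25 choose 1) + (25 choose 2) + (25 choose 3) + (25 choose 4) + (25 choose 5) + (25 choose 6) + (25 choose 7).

1 + 25 + 300 + 2300 + 12650 + 53130 + 177100 + 480700 = 726206.

726206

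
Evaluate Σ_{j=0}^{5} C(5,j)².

252

By Vandermonde's identity, Σ C(5,j)² = C(10,5) = 252.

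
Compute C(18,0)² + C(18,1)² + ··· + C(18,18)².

9075135300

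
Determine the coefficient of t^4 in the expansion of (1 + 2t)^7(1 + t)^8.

Coefficient of t^4 = Σ_{j} C(7,j)·2^j·C(8,4-j)·1^(4-j) for j from 0 to 4.
= 70 + 784 + 2352 + 2240 + 560 = 6006.

6006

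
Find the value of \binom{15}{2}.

C(15,2) = (15·14) / 2! = 210 / 2 = 105.

105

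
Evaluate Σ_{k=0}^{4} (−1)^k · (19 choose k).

The partial alternating sum Σ_{k=0}^{4} (−1)^k C(19,k) = (−1)^4 C(18,4) = 3060.

3060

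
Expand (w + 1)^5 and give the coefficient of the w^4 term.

5

The general term is C(5,j)·(w)^j·(1)^(5-j); the w^4 term has j = 4.
C(5,4) = 5.
Coefficient = C(5,4) = 5.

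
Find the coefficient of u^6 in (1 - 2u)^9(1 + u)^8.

Coefficient of u^6 = Σ_{j} C(9,j)·(-2)^j·C(8,6-j)·1^(6-j) for j from 0 to 6.
= 28 + (-1008) + 10080 + (-37632) + 56448 + (-32256) + 5376 = 1036.

1036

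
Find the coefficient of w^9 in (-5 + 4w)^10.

-13107200

The general term is C(10,j)·(-5)^j·(4w)^(10-j); the w^9 term has j = 1.
C(10,1) = 10.
Coefficient = C(10,1) · (-5)^1 · 4^9 = 10 · (-5) · 262144 = -13107200.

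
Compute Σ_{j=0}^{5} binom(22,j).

35443

1 + 22 + 231 + 1540 + 7315 + 26334 = 35443.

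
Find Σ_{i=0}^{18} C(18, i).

262144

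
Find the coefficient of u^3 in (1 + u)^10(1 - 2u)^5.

Coefficient of u^3 = Σ_{j} C(10,j)·1^j·C(5,3-j)·(-2)^(3-j) for j from 0 to 3.
= (-80) + 400 + (-450) + 120 = -10.

-10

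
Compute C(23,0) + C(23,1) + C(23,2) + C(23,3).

1 + 23 + 253 + 1771 = 2048.

2048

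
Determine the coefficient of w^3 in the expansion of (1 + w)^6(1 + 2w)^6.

720

Coefficient of w^3 = Σ_{j} C(6,j)·1^j·C(6,3-j)·2^(3-j) for j from 0 to 3.
= 160 + 360 + 180 + 20 = 720.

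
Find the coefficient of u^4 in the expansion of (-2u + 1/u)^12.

126720

General term: C(12,j)·(-2u)^j·(1/u)^(12-j), with u-exponent 1j − 1(12−j) = 2j − 12.
Set 2j − 12 = 4: j = 8.
C(12,8) = 495; (-2)^8 = 256; 1^4 = 1.
Coefficient = 495 · 256 · 1 = 126720.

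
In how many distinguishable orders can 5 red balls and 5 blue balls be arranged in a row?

252

Choose positions for the red balls: C(10,5) = 252.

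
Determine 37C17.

15905368710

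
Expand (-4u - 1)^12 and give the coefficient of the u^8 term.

32440320

The general term is C(12,j)·(-4u)^j·(-1)^(12-j); the u^8 term has j = 8.
C(12,8) = 495.
Coefficient = C(12,8) · (-4)^8 = 495 · 65536 = 32440320.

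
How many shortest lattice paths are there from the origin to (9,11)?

167960

Each path is a sequence of 20 steps with 9 rights: C(20,9) = 167960.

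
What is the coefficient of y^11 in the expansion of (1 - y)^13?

The general term is C(13,j)·(1)^j·(-y)^(13-j); the y^11 term has j = 2.
C(13,2) = 78.
Coefficient = C(13,2) · (-1)^11 = 78 · (-1) = -78.

-78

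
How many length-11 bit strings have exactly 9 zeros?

55

Choose the 9 positions: C(11,9) = 55.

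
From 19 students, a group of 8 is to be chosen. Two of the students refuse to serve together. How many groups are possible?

63206

All 8-subsets: C(19,8) = 75582. Those containing both fixed elements: C(17,6) = 12376.
75582 − 12376 = 63206.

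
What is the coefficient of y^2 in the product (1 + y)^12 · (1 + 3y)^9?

Coefficient of y^2 = Σ_{j} C(12,j)·1^j·C(9,2-j)·3^(2-j) for j from 0 to 2.
= 324 + 324 + 66 = 714.

714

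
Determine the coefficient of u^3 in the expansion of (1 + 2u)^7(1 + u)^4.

Coefficient of u^3 = Σ_{j} C(7,j)·2^j·C(4,3-j)·1^(3-j) for j from 0 to 3.
= 4 + 84 + 336 + 280 = 704.

704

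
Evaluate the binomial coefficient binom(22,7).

170544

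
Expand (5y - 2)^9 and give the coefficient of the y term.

The general term is C(9,j)·(5y)^j·(-2)^(9-j); the y^1 term has j = 1.
C(9,1) = 9.
Coefficient = C(9,1) · 5^1 · (-2)^8 = 9 · 5 · 256 = 11520.

11520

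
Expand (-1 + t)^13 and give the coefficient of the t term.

The general term is C(13,j)·(-1)^j·(t)^(13-j); the t^1 term has j = 12.
C(13,12) = 13.
Coefficient = C(13,12) = 13.

13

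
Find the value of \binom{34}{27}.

5379616

C(34,27) = C(34,7) by symmetry.
C(34,7) = (34·33·32·31·30·29·28) / 7! = 27113264640 / 5040 = 5379616.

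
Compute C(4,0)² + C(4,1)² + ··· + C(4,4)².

70

Σ C(4,i)² is the coefficient of x^4 in (1+x)^4(1+x)^4 = (1+x)^8, i.e. C(8,4) = 70.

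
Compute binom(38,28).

472733756

C(38,28) = C(38,10) by symmetry.
C(38,10) = (38·37·36·35·34·33·32·31·30·29) / 10! = 1715456253772800 / 3628800 = 472733756.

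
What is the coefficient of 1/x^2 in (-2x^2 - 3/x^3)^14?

560431872

General term: C(14,j)·(-2x^2)^j·(-3/x^3)^(14-j), with x-exponent 2j − 3(14−j) = 5j − 42.
Set 5j − 42 = -2: j = 8.
C(14,8) = 3003; (-2)^8 = 256; (-3)^6 = 729.
Coefficient = 3003 · 256 · 729 = 560431872.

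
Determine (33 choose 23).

C(33,23) = C(33,10) by symmetry.
C(33,10) = (33·32·31·30·29·28·27·26·25·24) / 10! = 335885501952000 / 3628800 = 92561040.

92561040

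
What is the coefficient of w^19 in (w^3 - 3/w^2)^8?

-24

General term: C(8,j)·(w^3)^j·(-3/w^2)^(8-j), with w-exponent 3j − 2(8−j) = 5j − 16.
Set 5j − 16 = 19: j = 7.
C(8,7) = 8; 1^7 = 1; (-3)^1 = -3.
Coefficient = 8 · 1 · (-3) = -24.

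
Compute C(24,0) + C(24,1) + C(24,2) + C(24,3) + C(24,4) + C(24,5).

55455

1 + 24 + 276 + 2024 + 10626 + 42504 = 55455.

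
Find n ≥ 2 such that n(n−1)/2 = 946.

44

n(n−1)/2 = 946 ⇒ n(n−1) = 1892. Since 44·43 = 1892, n = 44.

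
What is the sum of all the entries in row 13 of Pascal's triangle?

The entries of row 13 sum to 2^13 = 8192.

8192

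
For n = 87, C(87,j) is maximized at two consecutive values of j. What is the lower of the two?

For odd n = 87, C(87,j) peaks at j = (n−1)/2 and (n+1)/2; the lower is 43.

43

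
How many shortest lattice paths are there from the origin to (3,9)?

220

Each path is a sequence of 12 steps with 3 rights: C(12,3) = 220.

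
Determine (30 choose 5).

142506

C(30,5) = (30·29·28·27·26) / 5! = 17100720 / 120 = 142506.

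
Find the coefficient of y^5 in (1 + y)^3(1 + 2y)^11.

34804

Coefficient of y^5 = Σ_{j} C(3,j)·1^j·C(11,5-j)·2^(5-j) for j from 0 to 3.
= 14784 + 15840 + 3960 + 220 = 34804.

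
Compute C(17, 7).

19448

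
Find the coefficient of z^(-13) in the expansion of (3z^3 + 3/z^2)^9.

177147

General term: C(9,j)·(3z^3)^j·(3/z^2)^(9-j), with z-exponent 3j − 2(9−j) = 5j − 18.
Set 5j − 18 = -13: j = 1.
C(9,1) = 9; 3^1 = 3; 3^8 = 6561.
Coefficient = 9 · 3 · 6561 = 177147.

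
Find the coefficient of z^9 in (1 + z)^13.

The general term is C(13,j)·(1)^j·(z)^(13-j); the z^9 term has j = 4.
C(13,4) = 715.
Coefficient = C(13,4) = 715.

715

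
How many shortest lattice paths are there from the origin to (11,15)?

Each path is a sequence of 26 steps with 11 rights: C(26,11) = 7726160.

7726160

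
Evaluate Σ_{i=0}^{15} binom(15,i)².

155117520

Σ C(15,i)² is the coefficient of x^15 in (1+x)^15(1+x)^15 = (1+x)^30, i.e. C(30,15) = 155117520.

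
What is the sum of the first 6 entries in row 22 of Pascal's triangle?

35443

1 + 22 + 231 + 1540 + 7315 + 26334 = 35443.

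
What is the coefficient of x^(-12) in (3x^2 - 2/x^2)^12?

-3041280

General term: C(12,j)·(3x^2)^j·(-2/x^2)^(12-j), with x-exponent 2j − 2(12−j) = 4j − 24.
Set 4j − 24 = -12: j = 3.
C(12,3) = 220; 3^3 = 27; (-2)^9 = -512.
Coefficient = 220 · 27 · (-512) = -3041280.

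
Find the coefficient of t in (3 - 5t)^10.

The general term is C(10,j)·(3)^j·(-5t)^(10-j); the t^1 term has j = 9.
C(10,9) = 10.
Coefficient = C(10,9) · 3^9 · (-5)^1 = 10 · 19683 · (-5) = -984150.

-984150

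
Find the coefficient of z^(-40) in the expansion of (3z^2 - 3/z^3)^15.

215233605

General term: C(15,j)·(3z^2)^j·(-3/z^3)^(15-j), with z-exponent 2j − 3(15−j) = 5j − 45.
Set 5j − 45 = -40: j = 1.
C(15,1) = 15; 3^1 = 3; (-3)^14 = 4782969.
Coefficient = 15 · 3 · 4782969 = 215233605.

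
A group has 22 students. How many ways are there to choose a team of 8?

319770

This is C(22,8) = 319770.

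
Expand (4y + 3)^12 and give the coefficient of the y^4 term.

831409920

The general term is C(12,j)·(4y)^j·(3)^(12-j); the y^4 term has j = 4.
C(12,4) = 495.
Coefficient = C(12,4) · 4^4 · 3^8 = 495 · 256 · 6561 = 831409920.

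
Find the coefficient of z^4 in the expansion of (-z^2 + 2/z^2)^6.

60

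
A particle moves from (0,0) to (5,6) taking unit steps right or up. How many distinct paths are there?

462

Each path is a sequence of 11 steps with 5 rights: C(11,5) = 462.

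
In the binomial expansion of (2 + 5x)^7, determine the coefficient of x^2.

The general term is C(7,j)·(2)^j·(5x)^(7-j); the x^2 term has j = 5.
C(7,5) = 21.
Coefficient = C(7,5) · 2^5 · 5^2 = 21 · 32 · 25 = 16800.

16800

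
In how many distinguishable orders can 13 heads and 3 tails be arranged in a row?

560

Choose positions for the heads: C(16,13) = 560.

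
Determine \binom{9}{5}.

C(9,5) = C(9,4) by symmetry.
C(9,4) = (9·8·7·6) / 4! = 3024 / 24 = 126.

126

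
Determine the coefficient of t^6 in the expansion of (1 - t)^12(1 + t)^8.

104

Coefficient of t^6 = Σ_{j} C(12,j)·(-1)^j·C(8,6-j)·1^(6-j) for j from 0 to 6.
= 28 + (-672) + 4620 + (-12320) + 13860 + (-6336) + 924 = 104.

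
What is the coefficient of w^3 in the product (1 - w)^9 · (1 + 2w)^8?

-68

Coefficient of w^3 = Σ_{j} C(9,j)·(-1)^j·C(8,3-j)·2^(3-j) for j from 0 to 3.
= 448 + (-1008) + 576 + (-84) = -68.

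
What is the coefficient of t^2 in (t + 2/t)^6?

General term: C(6,j)·(t)^j·(2/t)^(6-j), with t-exponent 1j − 1(6−j) = 2j − 6.
Set 2j − 6 = 2: j = 4.
C(6,4) = 15; 1^4 = 1; 2^2 = 4.
Coefficient = 15 · 1 · 4 = 60.

60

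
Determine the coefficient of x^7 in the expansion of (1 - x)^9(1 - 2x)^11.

Coefficient of x^7 = Σ_{j} C(9,j)·(-1)^j·C(11,7-j)·(-2)^(7-j) for j from 0 to 7.
= (-42240) + (-266112) + (-532224) + (-443520) + (-166320) + (-27720) + (-1848) + (-36) = -1480020.

-1480020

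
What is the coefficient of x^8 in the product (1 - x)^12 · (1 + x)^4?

Coefficient of x^8 = Σ_{j} C(12,j)·(-1)^j·C(4,8-j)·1^(8-j) for j from 4 to 8.
= 495 + (-3168) + 5544 + (-3168) + 495 = 198.

198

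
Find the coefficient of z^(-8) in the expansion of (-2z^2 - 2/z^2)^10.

General term: C(10,j)·(-2z^2)^j·(-2/z^2)^(10-j), with z-exponent 2j − 2(10−j) = 4j − 20.
Set 4j − 20 = -8: j = 3.
C(10,3) = 120; (-2)^3 = -8; (-2)^7 = -128.
Coefficient = 120 · (-8) · (-128) = 122880.

122880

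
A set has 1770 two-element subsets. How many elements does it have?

60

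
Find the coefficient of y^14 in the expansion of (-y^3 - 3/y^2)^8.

252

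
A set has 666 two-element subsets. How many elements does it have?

n(n−1)/2 = 666 ⇒ n(n−1) = 1332. Since 37·36 = 1332, n = 37.

37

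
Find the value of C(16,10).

C(16,10) = C(16,6) by symmetry.
C(16,6) = (16·15·14·13·12·11) / 6! = 5765760 / 720 = 8008.

8008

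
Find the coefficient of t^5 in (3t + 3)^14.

9575503938

The general term is C(14,j)·(3t)^j·(3)^(14-j); the t^5 term has j = 5.
C(14,5) = 2002.
Coefficient = C(14,5) · 3^5 · 3^9 = 2002 · 243 · 19683 = 9575503938.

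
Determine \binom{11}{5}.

C(11,5) = (11·10·9·8·7) / 5! = 55440 / 120 = 462.

462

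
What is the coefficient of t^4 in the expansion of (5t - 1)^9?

-78750

The general term is C(9,j)·(5t)^j·(-1)^(9-j); the t^4 term has j = 4.
C(9,4) = 126.
Coefficient = C(9,4) · 5^4 · (-1)^5 = 126 · 625 · (-1) = -78750.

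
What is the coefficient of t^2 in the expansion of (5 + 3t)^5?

11250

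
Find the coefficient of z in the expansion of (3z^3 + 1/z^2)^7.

945

General term: C(7,j)·(3z^3)^j·(1/z^2)^(7-j), with z-exponent 3j − 2(7−j) = 5j − 14.
Set 5j − 14 = 1: j = 3.
C(7,3) = 35; 3^3 = 27; 1^4 = 1.
Coefficient = 35 · 27 · 1 = 945.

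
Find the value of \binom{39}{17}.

51021117810

C(39,17) = (39·38·37·36·35·34·33·32·31·30·29·28·27·26·25·24·23) / 17! = 18147570172421919989760000 / 355687428096000 = 51021117810.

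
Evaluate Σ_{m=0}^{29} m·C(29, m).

Since m·C(29,m) = 29·C(28,m−1), the sum is 29·2^28 = 29·268435456 = 7784628224.

7784628224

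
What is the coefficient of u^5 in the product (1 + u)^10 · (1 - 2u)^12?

1548

Coefficient of u^5 = Σ_{j} C(10,j)·1^j·C(12,5-j)·(-2)^(5-j) for j from 0 to 5.
= (-25344) + 79200 + (-79200) + 31680 + (-5040) + 252 = 1548.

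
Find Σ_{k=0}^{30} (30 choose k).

The entries of row 30 sum to 2^30 = 1073741824.

1073741824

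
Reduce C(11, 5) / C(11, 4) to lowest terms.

C(n,k+1)/C(n,k) = (n−k)/(k+1) = (11−4)/(4+1) = 7/5.

7/5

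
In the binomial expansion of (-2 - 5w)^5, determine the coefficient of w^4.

-6250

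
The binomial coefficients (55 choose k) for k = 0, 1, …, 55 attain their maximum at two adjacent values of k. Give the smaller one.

27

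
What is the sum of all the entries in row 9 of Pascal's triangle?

The entries of row 9 sum to 2^9 = 512.

512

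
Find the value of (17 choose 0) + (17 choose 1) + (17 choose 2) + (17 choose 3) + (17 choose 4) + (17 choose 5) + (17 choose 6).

21778

1 + 17 + 136 + 680 + 2380 + 6188 + 12376 = 21778.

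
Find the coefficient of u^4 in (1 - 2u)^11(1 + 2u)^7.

Coefficient of u^4 = Σ_{j} C(11,j)·(-2)^j·C(7,4-j)·2^(4-j) for j from 0 to 4.
= 560 + (-6160) + 18480 + (-18480) + 5280 = -320.

-320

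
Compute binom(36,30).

C(36,30) = C(36,6) by symmetry.
C(36,6) = (36·35·34·33·32·31) / 6! = 1402410240 / 720 = 1947792.

1947792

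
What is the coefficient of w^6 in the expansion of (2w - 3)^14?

1260971712

The general term is C(14,j)·(2w)^j·(-3)^(14-j); the w^6 term has j = 6.
C(14,6) = 3003.
Coefficient = C(14,6) · 2^6 · (-3)^8 = 3003 · 64 · 6561 = 1260971712.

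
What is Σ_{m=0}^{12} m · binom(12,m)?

24576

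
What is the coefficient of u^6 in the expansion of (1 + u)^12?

924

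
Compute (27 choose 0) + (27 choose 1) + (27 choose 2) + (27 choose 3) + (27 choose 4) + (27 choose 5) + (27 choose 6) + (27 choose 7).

1 + 27 + 351 + 2925 + 17550 + 80730 + 296010 + 888030 = 1285624.

1285624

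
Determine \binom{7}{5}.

C(7,5) = C(7,2) by symmetry.
C(7,2) = (7·6) / 2! = 42 / 2 = 21.

21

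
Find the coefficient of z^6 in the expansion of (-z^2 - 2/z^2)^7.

-84

General term: C(7,j)·(-z^2)^j·(-2/z^2)^(7-j), with z-exponent 2j − 2(7−j) = 4j − 14.
Set 4j − 14 = 6: j = 5.
C(7,5) = 21; (-1)^5 = -1; (-2)^2 = 4.
Coefficient = 21 · (-1) · 4 = -84.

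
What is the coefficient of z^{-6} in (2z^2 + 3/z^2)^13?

270208224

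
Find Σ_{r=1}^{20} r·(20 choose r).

10485760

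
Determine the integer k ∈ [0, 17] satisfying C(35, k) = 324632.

5

C(35,k) increases on 0 ≤ k ≤ 17. C(35,4) = 52360 and C(35,5) = 324632, so k = 5.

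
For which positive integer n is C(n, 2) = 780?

40

n(n−1)/2 = 780 ⇒ n(n−1) = 1560. Since 40·39 = 1560, n = 40.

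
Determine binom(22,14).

319770

C(22,14) = C(22,8) by symmetry.
C(22,8) = (22·21·20·19·18·17·16·15) / 8! = 12893126400 / 40320 = 319770.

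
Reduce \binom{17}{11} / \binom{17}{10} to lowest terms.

C(n,k+1)/C(n,k) = (n−k)/(k+1) = (17−10)/(10+1) = 7/11.

7/11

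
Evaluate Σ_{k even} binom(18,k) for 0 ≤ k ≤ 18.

Even-k terms of row 18 sum to 2^17 = 131072.

131072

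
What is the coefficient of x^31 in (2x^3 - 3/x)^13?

General term: C(13,j)·(2x^3)^j·(-3/x)^(13-j), with x-exponent 3j − 1(13−j) = 4j − 13.
Set 4j − 13 = 31: j = 11.
C(13,11) = 78; 2^11 = 2048; (-3)^2 = 9.
Coefficient = 78 · 2048 · 9 = 1437696.

1437696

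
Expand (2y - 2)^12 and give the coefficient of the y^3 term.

-901120

The general term is C(12,j)·(2y)^j·(-2)^(12-j); the y^3 term has j = 3.
C(12,3) = 220.
Coefficient = C(12,3) · 2^3 · (-2)^9 = 220 · 8 · (-512) = -901120.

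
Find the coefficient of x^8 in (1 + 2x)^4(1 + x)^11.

33957

Coefficient of x^8 = Σ_{j} C(4,j)·2^j·C(11,8-j)·1^(8-j) for j from 0 to 4.
= 165 + 2640 + 11088 + 14784 + 5280 = 33957.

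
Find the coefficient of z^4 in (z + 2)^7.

The general term is C(7,j)·(z)^j·(2)^(7-j); the z^4 term has j = 4.
C(7,4) = 35.
Coefficient = C(7,4) · 2^3 = 35 · 8 = 280.

280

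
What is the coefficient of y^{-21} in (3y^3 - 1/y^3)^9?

General term: C(9,j)·(3y^3)^j·(-1/y^3)^(9-j), with y-exponent 3j − 3(9−j) = 6j − 27.
Set 6j − 27 = -21: j = 1.
C(9,1) = 9; 3^1 = 3; (-1)^8 = 1.
Coefficient = 9 · 3 · 1 = 27.

27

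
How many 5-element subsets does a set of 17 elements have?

6188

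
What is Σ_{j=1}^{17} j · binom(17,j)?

Since j·C(17,j) = 17·C(16,j−1), the sum is 17·2^16 = 17·65536 = 1114112.

1114112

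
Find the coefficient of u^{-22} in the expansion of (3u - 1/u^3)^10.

405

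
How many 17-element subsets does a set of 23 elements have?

C(23,17) = C(23,6) by symmetry.
C(23,6) = (23·22·21·20·19·18) / 6! = 72681840 / 720 = 100947.

100947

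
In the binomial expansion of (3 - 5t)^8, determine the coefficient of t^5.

The general term is C(8,j)·(3)^j·(-5t)^(8-j); the t^5 term has j = 3.
C(8,3) = 56.
Coefficient = C(8,3) · 3^3 · (-5)^5 = 56 · 27 · (-3125) = -4725000.

-4725000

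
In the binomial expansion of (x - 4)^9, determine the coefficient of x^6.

-5376

The general term is C(9,j)·(x)^j·(-4)^(9-j); the x^6 term has j = 6.
C(9,6) = 84.
Coefficient = C(9,6) · (-4)^3 = 84 · (-64) = -5376.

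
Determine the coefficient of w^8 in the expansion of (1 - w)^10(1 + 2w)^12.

5085

Coefficient of w^8 = Σ_{j} C(10,j)·(-1)^j·C(12,8-j)·2^(8-j) for j from 0 to 8.
= 126720 + (-1013760) + 2661120 + (-3041280) + 1663200 + (-443520) + 55440 + (-2880) + 45 = 5085.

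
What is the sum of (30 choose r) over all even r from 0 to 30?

536870912

Even-r terms of row 30 sum to 2^29 = 536870912.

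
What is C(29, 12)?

C(29,12) = (29·28·27·26·25·24·23·22·21·20·19·18) / 12! = 24858235898496000 / 479001600 = 51895935.

51895935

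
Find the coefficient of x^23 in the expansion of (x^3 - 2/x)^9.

-18

General term: C(9,j)·(x^3)^j·(-2/x)^(9-j), with x-exponent 3j − 1(9−j) = 4j − 9.
Set 4j − 9 = 23: j = 8.
C(9,8) = 9; 1^8 = 1; (-2)^1 = -2.
Coefficient = 9 · 1 · (-2) = -18.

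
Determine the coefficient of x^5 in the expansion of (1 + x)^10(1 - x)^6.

Coefficient of x^5 = Σ_{j} C(10,j)·1^j·C(6,5-j)·(-1)^(5-j) for j from 0 to 5.
= (-6) + 150 + (-900) + 1800 + (-1260) + 252 = 36.

36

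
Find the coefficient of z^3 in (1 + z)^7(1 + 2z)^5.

605

Coefficient of z^3 = Σ_{j} C(7,j)·1^j·C(5,3-j)·2^(3-j) for j from 0 to 3.
= 80 + 280 + 210 + 35 = 605.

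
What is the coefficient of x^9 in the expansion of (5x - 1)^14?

-3910156250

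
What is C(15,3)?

C(15,3) = (15·14·13) / 3! = 2730 / 6 = 455.

455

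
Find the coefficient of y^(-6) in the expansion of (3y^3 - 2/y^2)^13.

General term: C(13,j)·(3y^3)^j·(-2/y^2)^(13-j), with y-exponent 3j − 2(13−j) = 5j − 26.
Set 5j − 26 = -6: j = 4.
C(13,4) = 715; 3^4 = 81; (-2)^9 = -512.
Coefficient = 715 · 81 · (-512) = -29652480.

-29652480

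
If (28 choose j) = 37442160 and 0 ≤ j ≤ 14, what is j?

13

C(28,j) increases on 0 ≤ j ≤ 14. C(28,12) = 30421755 and C(28,13) = 37442160, so j = 13.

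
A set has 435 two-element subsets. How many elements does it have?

n(n−1)/2 = 435 ⇒ n(n−1) = 870. Since 30·29 = 870, n = 30.

30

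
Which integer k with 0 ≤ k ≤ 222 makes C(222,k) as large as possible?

C(222,k) is maximized at k = 222/2 = 111.

111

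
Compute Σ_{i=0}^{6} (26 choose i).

313912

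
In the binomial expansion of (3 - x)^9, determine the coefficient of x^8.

27

The general term is C(9,j)·(3)^j·(-x)^(9-j); the x^8 term has j = 1.
C(9,1) = 9.
Coefficient = C(9,1) · 3^1 = 9 · 3 = 27.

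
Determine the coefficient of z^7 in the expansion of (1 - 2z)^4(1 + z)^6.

Coefficient of z^7 = Σ_{j} C(4,j)·(-2)^j·C(6,7-j)·1^(7-j) for j from 1 to 4.
= (-8) + 144 + (-480) + 320 = -24.

-24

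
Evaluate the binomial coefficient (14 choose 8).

C(14,8) = C(14,6) by symmetry.
C(14,6) = (14·13·12·11·10·9) / 6! = 2162160 / 720 = 3003.

3003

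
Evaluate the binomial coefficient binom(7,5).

21

C(7,5) = C(7,2) by symmetry.
C(7,2) = (7·6) / 2! = 42 / 2 = 21.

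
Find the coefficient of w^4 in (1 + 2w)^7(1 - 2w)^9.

224

Coefficient of w^4 = Σ_{j} C(7,j)·2^j·C(9,4-j)·(-2)^(4-j) for j from 0 to 4.
= 2016 + (-9408) + 12096 + (-5040) + 560 = 224.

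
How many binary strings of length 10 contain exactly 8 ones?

Choose the 8 positions: C(10,8) = 45.

45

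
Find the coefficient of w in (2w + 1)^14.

28

The general term is C(14,j)·(2w)^j·(1)^(14-j); the w^1 term has j = 1.
C(14,1) = 14.
Coefficient = C(14,1) · 2^1 = 14 · 2 = 28.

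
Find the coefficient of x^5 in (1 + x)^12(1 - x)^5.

Coefficient of x^5 = Σ_{j} C(12,j)·1^j·C(5,5-j)·(-1)^(5-j) for j from 0 to 5.
= (-1) + 60 + (-660) + 2200 + (-2475) + 792 = -84.

-84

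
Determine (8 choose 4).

C(8,4) = (8·7·6·5) / 4! = 1680 / 24 = 70.

70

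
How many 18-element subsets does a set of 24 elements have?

134596

C(24,18) = C(24,6) by symmetry.
C(24,6) = (24·23·22·21·20·19) / 6! = 96909120 / 720 = 134596.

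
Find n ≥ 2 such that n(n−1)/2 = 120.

16

n(n−1)/2 = 120 ⇒ n(n−1) = 240. Since 16·15 = 240, n = 16.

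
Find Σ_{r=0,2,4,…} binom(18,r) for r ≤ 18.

131072

Half of (1+1)^18 + (1−1)^18 gives the even-index sum: 2^17 = 131072.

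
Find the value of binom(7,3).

35

C(7,3) = (7·6·5) / 3! = 210 / 6 = 35.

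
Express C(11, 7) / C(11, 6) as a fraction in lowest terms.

5/7

C(n,k+1)/C(n,k) = (n−k)/(k+1) = (11−6)/(6+1) = 5/7.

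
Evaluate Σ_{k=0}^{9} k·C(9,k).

2304

Differentiating (1+x)^9 and setting x=1: Σ k·C(9,k) = 9·2^8 = 2304.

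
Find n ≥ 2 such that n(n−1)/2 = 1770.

60

n(n−1)/2 = 1770 ⇒ n(n−1) = 3540. Since 60·59 = 3540, n = 60.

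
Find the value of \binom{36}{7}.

C(36,7) = (36·35·34·33·32·31·30) / 7! = 42072307200 / 5040 = 8347680.

8347680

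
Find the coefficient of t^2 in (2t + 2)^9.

18432

The general term is C(9,j)·(2t)^j·(2)^(9-j); the t^2 term has j = 2.
C(9,2) = 36.
Coefficient = C(9,2) · 2^2 · 2^7 = 36 · 4 · 128 = 18432.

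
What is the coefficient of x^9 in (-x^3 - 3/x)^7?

-945

General term: C(7,j)·(-x^3)^j·(-3/x)^(7-j), with x-exponent 3j − 1(7−j) = 4j − 7.
Set 4j − 7 = 9: j = 4.
C(7,4) = 35; (-1)^4 = 1; (-3)^3 = -27.
Coefficient = 35 · 1 · (-27) = -945.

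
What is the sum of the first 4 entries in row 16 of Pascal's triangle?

697

1 + 16 + 120 + 560 = 697.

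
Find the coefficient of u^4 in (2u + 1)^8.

1120

The general term is C(8,j)·(2u)^j·(1)^(8-j); the u^4 term has j = 4.
C(8,4) = 70.
Coefficient = C(8,4) · 2^4 = 70 · 16 = 1120.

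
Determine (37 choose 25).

C(37,25) = C(37,12) by symmetry.
C(37,12) = (37·36·35·34·33·32·31·30·29·28·27·26) / 12! = 887342319056793600 / 479001600 = 1852482996.

1852482996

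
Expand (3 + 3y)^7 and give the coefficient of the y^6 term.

The general term is C(7,j)·(3)^j·(3y)^(7-j); the y^6 term has j = 1.
C(7,1) = 7.
Coefficient = C(7,1) · 3^1 · 3^6 = 7 · 3 · 729 = 15309.

15309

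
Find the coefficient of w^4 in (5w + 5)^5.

The general term is C(5,j)·(5w)^j·(5)^(5-j); the w^4 term has j = 4.
C(5,4) = 5.
Coefficient = C(5,4) · 5^4 · 5^1 = 5 · 625 · 5 = 15625.

15625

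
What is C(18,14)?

3060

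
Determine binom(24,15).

1307504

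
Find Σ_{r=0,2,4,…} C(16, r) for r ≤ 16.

32768

Even-r terms of row 16 sum to 2^15 = 32768.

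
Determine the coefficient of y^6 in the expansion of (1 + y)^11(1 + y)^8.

27132

Coefficient of y^6 = Σ_{j} C(11,j)·C(8,6-j) for j from 0 to 6.
= 28 + 616 + 3850 + 9240 + 9240 + 3696 + 462 = 27132.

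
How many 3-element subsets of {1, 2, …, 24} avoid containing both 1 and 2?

All 3-subsets: C(24,3) = 2024. Those containing both fixed elements: C(22,1) = 22.
2024 − 22 = 2002.

2002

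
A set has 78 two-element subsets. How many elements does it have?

n(n−1)/2 = 78 ⇒ n(n−1) = 156. Since 13·12 = 156, n = 13.

13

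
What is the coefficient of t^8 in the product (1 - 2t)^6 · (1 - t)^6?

Coefficient of t^8 = Σ_{j} C(6,j)·(-2)^j·C(6,8-j)·(-1)^(8-j) for j from 2 to 6.
= 60 + 960 + 3600 + 3840 + 960 = 9420.

9420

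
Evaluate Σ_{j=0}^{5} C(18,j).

12616

1 + 18 + 153 + 816 + 3060 + 8568 = 12616.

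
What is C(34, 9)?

C(34,9) = (34·33·32·31·30·29·28·27·26) / 9! = 19033511777280 / 362880 = 52451256.

52451256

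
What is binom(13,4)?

C(13,4) = (13·12·11·10) / 4! = 17160 / 24 = 715.

715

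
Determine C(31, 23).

7888725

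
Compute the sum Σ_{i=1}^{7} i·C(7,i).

448

Differentiating (1+x)^7 and setting x=1: Σ i·C(7,i) = 7·2^6 = 448.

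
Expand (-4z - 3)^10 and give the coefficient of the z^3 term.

16796160

The general term is C(10,j)·(-4z)^j·(-3)^(10-j); the z^3 term has j = 3.
C(10,3) = 120.
Coefficient = C(10,3) · (-4)^3 · (-3)^7 = 120 · (-64) · (-2187) = 16796160.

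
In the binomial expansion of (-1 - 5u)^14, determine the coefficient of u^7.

The general term is C(14,j)·(-1)^j·(-5u)^(14-j); the u^7 term has j = 7.
C(14,7) = 3432.
Coefficient = C(14,7) · (-1)^7 · (-5)^7 = 3432 · (-1) · (-78125) = 268125000.

268125000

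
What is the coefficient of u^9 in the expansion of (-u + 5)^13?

The general term is C(13,j)·(-u)^j·(5)^(13-j); the u^9 term has j = 9.
C(13,9) = 715.
Coefficient = C(13,9) · (-1)^9 · 5^4 = 715 · (-1) · 625 = -446875.

-446875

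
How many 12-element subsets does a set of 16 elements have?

C(16,12) = C(16,4) by symmetry.
C(16,4) = (16·15·14·13) / 4! = 43680 / 24 = 1820.

1820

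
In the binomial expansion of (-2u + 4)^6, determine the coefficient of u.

-12288

The general term is C(6,j)·(-2u)^j·(4)^(6-j); the u^1 term has j = 1.
C(6,1) = 6.
Coefficient = C(6,1) · (-2)^1 · 4^5 = 6 · (-2) · 1024 = -12288.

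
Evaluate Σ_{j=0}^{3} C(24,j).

2325

1 + 24 + 276 + 2024 = 2325.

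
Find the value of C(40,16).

C(40,16) = (40·39·38·37·36·35·34·33·32·31·30·29·28·27·26·25) / 16! = 1315041316842168115200000 / 20922789888000 = 62852101650.

62852101650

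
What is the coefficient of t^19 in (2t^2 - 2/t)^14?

-5963776

General term: C(14,j)·(2t^2)^j·(-2/t)^(14-j), with t-exponent 2j − 1(14−j) = 3j − 14.
Set 3j − 14 = 19: j = 11.
C(14,11) = 364; 2^11 = 2048; (-2)^3 = -8.
Coefficient = 364 · 2048 · (-8) = -5963776.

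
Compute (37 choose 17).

C(37,17) = (37·36·35·34·33·32·31·30·29·28·27·26·25·24·23·22·21) / 17! = 5657339689378493276160000 / 355687428096000 = 15905368710.

15905368710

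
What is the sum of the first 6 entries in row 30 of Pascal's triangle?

174437

1 + 30 + 435 + 4060 + 27405 + 142506 = 174437.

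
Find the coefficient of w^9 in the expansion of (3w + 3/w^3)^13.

20726199

General term: C(13,j)·(3w)^j·(3/w^3)^(13-j), with w-exponent 1j − 3(13−j) = 4j − 39.
Set 4j − 39 = 9: j = 12.
C(13,12) = 13; 3^12 = 531441; 3^1 = 3.
Coefficient = 13 · 531441 · 3 = 20726199.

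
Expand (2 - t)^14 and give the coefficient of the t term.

-114688

The general term is C(14,j)·(2)^j·(-t)^(14-j); the t^1 term has j = 13.
C(14,13) = 14.
Coefficient = C(14,13) · 2^13 · (-1)^1 = 14 · 8192 · (-1) = -114688.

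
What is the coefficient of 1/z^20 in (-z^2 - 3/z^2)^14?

General term: C(14,j)·(-z^2)^j·(-3/z^2)^(14-j), with z-exponent 2j − 2(14−j) = 4j − 28.
Set 4j − 28 = -20: j = 2.
C(14,2) = 91; (-1)^2 = 1; (-3)^12 = 531441.
Coefficient = 91 · 1 · 531441 = 48361131.

48361131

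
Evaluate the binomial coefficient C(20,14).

38760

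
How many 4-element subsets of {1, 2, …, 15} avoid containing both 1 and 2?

All 4-subsets: C(15,4) = 1365. Those containing both fixed elements: C(13,2) = 78.
1365 − 78 = 1287.

1287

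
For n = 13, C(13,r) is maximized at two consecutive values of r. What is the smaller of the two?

6

For odd n = 13, C(13,r) peaks at r = (n−1)/2 and (n+1)/2; the smaller is 6.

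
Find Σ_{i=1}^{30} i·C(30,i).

Differentiating (1+x)^30 and setting x=1: Σ i·C(30,i) = 30·2^29 = 16106127360.

16106127360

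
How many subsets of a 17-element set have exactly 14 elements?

680

Choose the 14 positions: C(17,14) = 680.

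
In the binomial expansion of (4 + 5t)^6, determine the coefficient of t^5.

The general term is C(6,j)·(4)^j·(5t)^(6-j); the t^5 term has j = 1.
C(6,1) = 6.
Coefficient = C(6,1) · 4^1 · 5^5 = 6 · 4 · 3125 = 75000.

75000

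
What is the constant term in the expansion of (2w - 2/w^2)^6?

General term: C(6,j)·(2w)^j·(-2/w^2)^(6-j), with w-exponent 1j − 2(6−j) = 3j − 12.
Set 3j − 12 = 0: j = 4.
C(6,4) = 15; 2^4 = 16; (-2)^2 = 4.
Coefficient = 15 · 16 · 4 = 960.

960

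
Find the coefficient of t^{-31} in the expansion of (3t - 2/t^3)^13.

-1437696

General term: C(13,j)·(3t)^j·(-2/t^3)^(13-j), with t-exponent 1j − 3(13−j) = 4j − 39.
Set 4j − 39 = -31: j = 2.
C(13,2) = 78; 3^2 = 9; (-2)^11 = -2048.
Coefficient = 78 · 9 · (-2048) = -1437696.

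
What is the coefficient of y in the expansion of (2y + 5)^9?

7031250

The general term is C(9,j)·(2y)^j·(5)^(9-j); the y^1 term has j = 1.
C(9,1) = 9.
Coefficient = C(9,1) · 2^1 · 5^8 = 9 · 2 · 390625 = 7031250.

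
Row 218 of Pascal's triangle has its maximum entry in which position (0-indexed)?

C(218,j) is maximized at j = 218/2 = 109.

109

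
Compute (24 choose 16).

735471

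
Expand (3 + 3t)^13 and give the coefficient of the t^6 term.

The general term is C(13,j)·(3)^j·(3t)^(13-j); the t^6 term has j = 7.
C(13,7) = 1716.
Coefficient = C(13,7) · 3^7 · 3^6 = 1716 · 2187 · 729 = 2735858268.

2735858268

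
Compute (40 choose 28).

C(40,28) = C(40,12) by symmetry.
C(40,12) = (40·39·38·37·36·35·34·33·32·31·30·29) / 12! = 2676111755885568000 / 479001600 = 5586853480.

5586853480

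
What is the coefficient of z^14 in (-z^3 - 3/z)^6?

18

General term: C(6,j)·(-z^3)^j·(-3/z)^(6-j), with z-exponent 3j − 1(6−j) = 4j − 6.
Set 4j − 6 = 14: j = 5.
C(6,5) = 6; (-1)^5 = -1; (-3)^1 = -3.
Coefficient = 6 · (-1) · (-3) = 18.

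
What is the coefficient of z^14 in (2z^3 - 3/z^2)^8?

General term: C(8,j)·(2z^3)^j·(-3/z^2)^(8-j), with z-exponent 3j − 2(8−j) = 5j − 16.
Set 5j − 16 = 14: j = 6.
C(8,6) = 28; 2^6 = 64; (-3)^2 = 9.
Coefficient = 28 · 64 · 9 = 16128.

16128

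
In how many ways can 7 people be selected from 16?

This is C(16,7) = 11440.

11440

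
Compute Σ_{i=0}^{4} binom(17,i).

3214

1 + 17 + 136 + 680 + 2380 = 3214.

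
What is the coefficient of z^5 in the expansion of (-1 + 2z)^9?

The general term is C(9,j)·(-1)^j·(2z)^(9-j); the z^5 term has j = 4.
C(9,4) = 126.
Coefficient = C(9,4) · 2^5 = 126 · 32 = 4032.

4032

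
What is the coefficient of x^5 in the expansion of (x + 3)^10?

61236

The general term is C(10,j)·(x)^j·(3)^(10-j); the x^5 term has j = 5.
C(10,5) = 252.
Coefficient = C(10,5) · 3^5 = 252 · 243 = 61236.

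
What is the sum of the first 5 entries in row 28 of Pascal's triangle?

1 + 28 + 378 + 3276 + 20475 = 24158.

24158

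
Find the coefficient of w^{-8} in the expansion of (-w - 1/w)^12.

66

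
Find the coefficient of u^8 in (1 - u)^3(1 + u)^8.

Coefficient of u^8 = Σ_{j} C(3,j)·(-1)^j·C(8,8-j)·1^(8-j) for j from 0 to 3.
= 1 + (-24) + 84 + (-56) = 5.

5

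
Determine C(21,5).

C(21,5) = (21·20·19·18·17) / 5! = 2441880 / 120 = 20349.

20349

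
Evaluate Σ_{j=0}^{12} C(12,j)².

By Vandermonde's identity, Σ C(12,j)² = C(24,12) = 2704156.

2704156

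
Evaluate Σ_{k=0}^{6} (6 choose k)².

924

By Vandermonde's identity, Σ C(6,k)² = C(12,6) = 924.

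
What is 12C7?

C(12,7) = C(12,5) by symmetry.
C(12,5) = (12·11·10·9·8) / 5! = 95040 / 120 = 792.

792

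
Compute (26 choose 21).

65780

C(26,21) = C(26,5) by symmetry.
C(26,5) = (26·25·24·23·22) / 5! = 7893600 / 120 = 65780.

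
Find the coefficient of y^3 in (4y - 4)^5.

10240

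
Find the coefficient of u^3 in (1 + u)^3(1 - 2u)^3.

Coefficient of u^3 = Σ_{j} C(3,j)·1^j·C(3,3-j)·(-2)^(3-j) for j from 0 to 3.
= (-8) + 36 + (-18) + 1 = 11.

11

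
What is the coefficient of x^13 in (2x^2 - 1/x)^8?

General term: C(8,j)·(2x^2)^j·(-1/x)^(8-j), with x-exponent 2j − 1(8−j) = 3j − 8.
Set 3j − 8 = 13: j = 7.
C(8,7) = 8; 2^7 = 128; (-1)^1 = -1.
Coefficient = 8 · 128 · (-1) = -1024.

-1024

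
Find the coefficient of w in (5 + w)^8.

The general term is C(8,j)·(5)^j·(w)^(8-j); the w^1 term has j = 7.
C(8,7) = 8.
Coefficient = C(8,7) · 5^7 = 8 · 78125 = 625000.

625000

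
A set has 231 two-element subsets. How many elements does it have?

22

n(n−1)/2 = 231 ⇒ n(n−1) = 462. Since 22·21 = 462, n = 22.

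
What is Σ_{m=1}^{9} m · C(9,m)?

2304

Differentiating (1+x)^9 and setting x=1: Σ m·C(9,m) = 9·2^8 = 2304.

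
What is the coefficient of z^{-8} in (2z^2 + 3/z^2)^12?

51963120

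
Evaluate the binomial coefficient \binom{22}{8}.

319770

C(22,8) = (22·21·20·19·18·17·16·15) / 8! = 12893126400 / 40320 = 319770.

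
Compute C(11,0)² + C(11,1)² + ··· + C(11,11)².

705432

By Vandermonde's identity, Σ C(11,k)² = C(22,11) = 705432.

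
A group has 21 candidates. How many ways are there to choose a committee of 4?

5985

This is C(21,4) = 5985.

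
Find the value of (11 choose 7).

330

C(11,7) = C(11,4) by symmetry.
C(11,4) = (11·10·9·8) / 4! = 7920 / 24 = 330.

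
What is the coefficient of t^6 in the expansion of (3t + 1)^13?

1250964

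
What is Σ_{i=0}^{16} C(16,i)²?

By Vandermonde's identity, Σ C(16,i)² = C(32,16) = 601080390.

601080390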